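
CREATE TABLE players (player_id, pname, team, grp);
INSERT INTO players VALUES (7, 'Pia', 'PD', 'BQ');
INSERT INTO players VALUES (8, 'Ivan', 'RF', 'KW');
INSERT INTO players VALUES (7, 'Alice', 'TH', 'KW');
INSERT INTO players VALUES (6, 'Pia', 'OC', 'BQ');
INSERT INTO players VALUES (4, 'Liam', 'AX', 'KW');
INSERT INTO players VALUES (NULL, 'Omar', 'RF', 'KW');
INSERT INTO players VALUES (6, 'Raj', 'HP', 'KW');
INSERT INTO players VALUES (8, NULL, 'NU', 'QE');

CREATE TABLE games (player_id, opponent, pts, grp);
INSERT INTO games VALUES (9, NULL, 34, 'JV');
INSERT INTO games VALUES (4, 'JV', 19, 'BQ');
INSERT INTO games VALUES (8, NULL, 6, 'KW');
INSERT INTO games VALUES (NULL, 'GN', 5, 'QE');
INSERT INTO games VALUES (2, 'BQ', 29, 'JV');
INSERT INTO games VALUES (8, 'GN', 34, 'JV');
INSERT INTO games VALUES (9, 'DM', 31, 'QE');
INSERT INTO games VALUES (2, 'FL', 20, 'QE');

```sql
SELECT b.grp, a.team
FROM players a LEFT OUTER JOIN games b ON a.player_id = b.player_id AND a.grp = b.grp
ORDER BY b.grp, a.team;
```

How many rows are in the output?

8

LEFT JOIN keeps every row from `players`; unmatched rows get NULL for `games`'s columns.
Matching on a.player_id = b.player_id AND a.grp = b.grp. A NULL in a compared column never satisfies the condition.
- player_id=7, grp=BQ: no b row matches, row kept with b columns NULL.
- player_id=8, grp=KW: 1 matching b row(s), so 1 row(s) emitted.
- player_id=7, grp=KW: no b row matches, row kept with b columns NULL.
- player_id=6, grp=BQ: no b row matches, row kept with b columns NULL.
- player_id=4, grp=KW: no b row matches, row kept with b columns NULL.
- player_id=NULL, grp=KW: no b row matches, row kept with b columns NULL.
- player_id=6, grp=KW: no b row matches, row kept with b columns NULL.
- player_id=8, grp=QE: no b row matches, row kept with b columns NULL.
Total: 1 matched + 7 padded = 8 rows.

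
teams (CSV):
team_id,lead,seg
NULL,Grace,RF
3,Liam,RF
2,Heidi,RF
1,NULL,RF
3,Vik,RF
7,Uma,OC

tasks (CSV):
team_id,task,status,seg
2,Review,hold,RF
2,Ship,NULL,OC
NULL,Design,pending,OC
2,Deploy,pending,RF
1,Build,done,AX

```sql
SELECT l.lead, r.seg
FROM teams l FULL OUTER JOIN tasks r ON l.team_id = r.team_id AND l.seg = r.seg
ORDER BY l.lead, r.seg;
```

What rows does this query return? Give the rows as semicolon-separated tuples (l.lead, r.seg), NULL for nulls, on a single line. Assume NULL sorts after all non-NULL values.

FULL OUTER JOIN keeps every row from both sides; unmatched rows get NULL for the other side's columns.
Matching on l.team_id = r.team_id AND l.seg = r.seg. A NULL in a compared column never satisfies the condition.
Matched pairs: 2; unmatched l rows kept: 5; unmatched r rows kept: 3.

(Grace, NULL); (Heidi, RF); (Heidi, RF); (Liam, NULL); (Uma, NULL); (Vik, NULL); (NULL, AX); (NULL, OC); (NULL, OC); (NULL, NULL)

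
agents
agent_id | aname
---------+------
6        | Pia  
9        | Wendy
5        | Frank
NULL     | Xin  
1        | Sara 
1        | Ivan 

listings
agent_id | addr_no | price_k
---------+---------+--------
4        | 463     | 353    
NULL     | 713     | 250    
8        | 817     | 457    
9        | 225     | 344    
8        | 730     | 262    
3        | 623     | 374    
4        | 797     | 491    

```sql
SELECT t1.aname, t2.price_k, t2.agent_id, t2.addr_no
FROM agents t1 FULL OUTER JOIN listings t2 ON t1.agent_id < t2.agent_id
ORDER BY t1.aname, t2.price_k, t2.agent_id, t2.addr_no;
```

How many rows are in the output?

21

FULL OUTER JOIN keeps every row from both sides; unmatched rows get NULL for the other side's columns.
Matching on t1.agent_id < t2.agent_id. A NULL in a compared column never satisfies the condition.
- agent_id=6: 3 matching t2 row(s), so 3 row(s) emitted.
- agent_id=9: no t2 row matches, row kept with t2 columns NULL.
- agent_id=5: 3 matching t2 row(s), so 3 row(s) emitted.
- agent_id=NULL: no t2 row matches, row kept with t2 columns NULL.
- agent_id=1: 6 matching t2 row(s), so 6 row(s) emitted.
- agent_id=1: 6 matching t2 row(s), so 6 row(s) emitted.
- 1 t2 row(s) had no t1 match → kept, t1 columns NULL.
Total: 18 matched + 3 padded = 21 rows.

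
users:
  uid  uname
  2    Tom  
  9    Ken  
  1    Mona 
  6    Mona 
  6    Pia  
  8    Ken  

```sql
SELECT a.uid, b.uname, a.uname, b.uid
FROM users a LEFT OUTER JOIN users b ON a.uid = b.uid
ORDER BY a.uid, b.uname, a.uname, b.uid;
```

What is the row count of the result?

LEFT JOIN keeps every row from `users a`; unmatched rows get NULL for `users b`'s columns.
Matching on a.uid = b.uid.
- a row (uid=2): matches 1 b row(s) → 1 output row(s).
- a row (uid=9): matches 1 b row(s) → 1 output row(s).
- a row (uid=1): matches 1 b row(s) → 1 output row(s).
- a row (uid=6): matches 2 b row(s) → 2 output row(s).
- a row (uid=6): matches 2 b row(s) → 2 output row(s).
- a row (uid=8): matches 1 b row(s) → 1 output row(s).
Total: 8 rows.

8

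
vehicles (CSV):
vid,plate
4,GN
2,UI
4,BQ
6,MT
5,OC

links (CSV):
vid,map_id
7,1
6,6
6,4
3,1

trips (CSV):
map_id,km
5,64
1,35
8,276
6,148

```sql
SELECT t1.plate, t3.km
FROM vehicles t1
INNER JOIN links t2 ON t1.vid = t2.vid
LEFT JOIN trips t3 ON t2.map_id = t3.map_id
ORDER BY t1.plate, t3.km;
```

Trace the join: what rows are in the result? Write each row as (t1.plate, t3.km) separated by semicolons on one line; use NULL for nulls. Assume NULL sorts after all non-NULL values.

Joins associate left-to-right: vehicles INNER JOIN links on vid gives 2 intermediate row(s).
Then LEFT JOIN `trips t3` on map_id: each of those 2 rows is kept; rows whose t2.map_id has no match in t3 get NULL for t3's columns.

(MT, 148); (MT, NULL)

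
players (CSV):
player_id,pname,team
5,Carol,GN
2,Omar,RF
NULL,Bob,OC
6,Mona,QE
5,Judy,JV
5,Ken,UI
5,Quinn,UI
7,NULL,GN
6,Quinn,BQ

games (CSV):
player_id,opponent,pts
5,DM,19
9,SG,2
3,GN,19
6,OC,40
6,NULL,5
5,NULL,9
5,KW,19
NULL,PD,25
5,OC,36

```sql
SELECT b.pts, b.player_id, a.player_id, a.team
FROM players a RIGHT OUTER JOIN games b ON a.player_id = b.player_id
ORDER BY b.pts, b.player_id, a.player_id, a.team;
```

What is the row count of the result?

RIGHT JOIN keeps every row from `games`; unmatched rows get NULL for `players`'s columns.
Matching on a.player_id = b.player_id. A NULL in a compared column never satisfies the condition.
Matched pairs: 20; unmatched b rows kept: 3.
Total: 20 matched + 3 padded = 23 rows.

23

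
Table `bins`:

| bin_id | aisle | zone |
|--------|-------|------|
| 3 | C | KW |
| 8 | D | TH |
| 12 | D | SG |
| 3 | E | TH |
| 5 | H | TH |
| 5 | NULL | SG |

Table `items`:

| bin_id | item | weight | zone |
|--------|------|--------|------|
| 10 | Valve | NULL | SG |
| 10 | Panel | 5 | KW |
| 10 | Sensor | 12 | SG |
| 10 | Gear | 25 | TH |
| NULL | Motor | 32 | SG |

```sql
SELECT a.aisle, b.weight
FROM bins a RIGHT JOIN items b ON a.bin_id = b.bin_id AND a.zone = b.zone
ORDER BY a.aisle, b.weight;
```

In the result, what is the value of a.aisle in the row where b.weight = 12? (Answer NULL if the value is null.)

RIGHT JOIN keeps every row from `items`; unmatched rows get NULL for `bins`'s columns.
Matching on a.bin_id = b.bin_id AND a.zone = b.zone. A NULL in a compared column never satisfies the condition.
- a[0] bin_id=3, zone=KW → no match.
- a[1] bin_id=8, zone=TH → no match.
- a[2] bin_id=12, zone=SG → no match.
- a[3] bin_id=3, zone=TH → no match.
- a[4] bin_id=5, zone=TH → no match.
- a[5] bin_id=5, zone=SG → no match.
- 5 row(s) from b found no a partner → padded with NULL.

NULL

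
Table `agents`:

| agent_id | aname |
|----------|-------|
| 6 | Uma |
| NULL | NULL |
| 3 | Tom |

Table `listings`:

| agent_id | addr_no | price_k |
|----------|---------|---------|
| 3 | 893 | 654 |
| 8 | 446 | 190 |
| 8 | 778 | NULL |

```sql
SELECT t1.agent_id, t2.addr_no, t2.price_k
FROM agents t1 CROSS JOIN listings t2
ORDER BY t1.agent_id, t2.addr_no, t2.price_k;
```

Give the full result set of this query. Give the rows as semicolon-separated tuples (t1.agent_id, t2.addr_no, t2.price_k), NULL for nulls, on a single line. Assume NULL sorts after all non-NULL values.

(3, 446, 190); (3, 778, NULL); (3, 893, 654); (6, 446, 190); (6, 778, NULL); (6, 893, 654); (NULL, 446, 190); (NULL, 778, NULL); (NULL, 893, 654)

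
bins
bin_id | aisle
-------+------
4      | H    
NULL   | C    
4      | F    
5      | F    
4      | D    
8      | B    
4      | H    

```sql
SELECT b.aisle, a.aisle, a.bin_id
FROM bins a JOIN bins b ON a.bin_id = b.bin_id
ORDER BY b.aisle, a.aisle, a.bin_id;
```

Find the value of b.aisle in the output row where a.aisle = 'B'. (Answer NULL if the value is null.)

INNER JOIN keeps only pairs where the ON condition holds.
Matching on a.bin_id = b.bin_id. A NULL in a compared column never satisfies the condition.
- a[0] bin_id=4 → 4 match(es) in b → 4 row(s).
- a[1] bin_id=NULL → no match; dropped.
- a[2] bin_id=4 → 4 match(es) in b → 4 row(s).
- a[3] bin_id=5 → 1 match(es) in b → 1 row(s).
- a[4] bin_id=4 → 4 match(es) in b → 4 row(s).
- a[5] bin_id=8 → 1 match(es) in b → 1 row(s).
- a[6] bin_id=4 → 4 match(es) in b → 4 row(s).

B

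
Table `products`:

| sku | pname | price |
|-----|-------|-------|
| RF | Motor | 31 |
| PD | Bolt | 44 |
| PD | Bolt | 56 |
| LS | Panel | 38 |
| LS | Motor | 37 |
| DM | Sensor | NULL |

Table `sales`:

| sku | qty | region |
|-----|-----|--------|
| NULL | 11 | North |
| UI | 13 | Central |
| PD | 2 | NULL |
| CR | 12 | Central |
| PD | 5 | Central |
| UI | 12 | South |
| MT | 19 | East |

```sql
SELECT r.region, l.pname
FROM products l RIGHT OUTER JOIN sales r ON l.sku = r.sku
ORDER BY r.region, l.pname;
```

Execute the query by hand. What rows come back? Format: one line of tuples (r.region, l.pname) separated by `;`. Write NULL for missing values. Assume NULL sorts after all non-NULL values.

RIGHT JOIN keeps every row from `sales`; unmatched rows get NULL for `products`'s columns.
Matching on l.sku = r.sku. A NULL in a compared column never satisfies the condition.
- l[0] sku=RF → no match.
- l[1] sku=PD → 2 match(es) in r → 2 row(s).
- l[2] sku=PD → 2 match(es) in r → 2 row(s).
- l[3] sku=LS → no match.
- l[4] sku=LS → no match.
- l[5] sku=DM → no match.
- 5 row(s) from r found no l partner → padded with NULL.
After projecting and ordering:
r.region | l.pname
Central | Bolt
Central | Bolt
Central | NULL
Central | NULL
East | NULL
North | NULL
South | NULL
NULL | Bolt
NULL | Bolt

(Central, Bolt); (Central, Bolt); (Central, NULL); (Central, NULL); (East, NULL); (North, NULL); (South, NULL); (NULL, Bolt); (NULL, Bolt)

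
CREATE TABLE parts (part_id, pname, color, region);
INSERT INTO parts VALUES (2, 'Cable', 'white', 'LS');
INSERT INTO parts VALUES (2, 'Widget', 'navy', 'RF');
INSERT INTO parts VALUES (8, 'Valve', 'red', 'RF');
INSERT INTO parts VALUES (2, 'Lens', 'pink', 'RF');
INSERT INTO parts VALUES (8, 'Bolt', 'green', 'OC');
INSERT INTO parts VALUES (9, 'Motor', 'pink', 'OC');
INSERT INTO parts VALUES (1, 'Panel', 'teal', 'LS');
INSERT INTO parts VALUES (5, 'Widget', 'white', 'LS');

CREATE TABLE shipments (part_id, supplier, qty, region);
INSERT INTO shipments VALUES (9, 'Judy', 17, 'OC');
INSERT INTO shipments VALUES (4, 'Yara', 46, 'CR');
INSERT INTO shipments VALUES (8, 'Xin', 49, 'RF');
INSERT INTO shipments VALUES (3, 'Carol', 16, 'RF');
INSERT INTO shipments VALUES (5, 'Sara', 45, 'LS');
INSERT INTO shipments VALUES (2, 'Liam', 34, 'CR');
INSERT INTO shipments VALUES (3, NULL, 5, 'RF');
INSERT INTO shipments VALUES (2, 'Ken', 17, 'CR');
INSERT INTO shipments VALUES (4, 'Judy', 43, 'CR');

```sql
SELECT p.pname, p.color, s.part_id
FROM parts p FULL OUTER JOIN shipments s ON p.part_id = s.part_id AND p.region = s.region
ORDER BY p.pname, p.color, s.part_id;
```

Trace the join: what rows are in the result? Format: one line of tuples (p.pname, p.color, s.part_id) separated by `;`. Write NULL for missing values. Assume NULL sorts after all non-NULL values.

(Bolt, green, NULL); (Cable, white, NULL); (Lens, pink, NULL); (Motor, pink, 9); (Panel, teal, NULL); (Valve, red, 8); (Widget, navy, NULL); (Widget, white, 5); (NULL, NULL, 2); (NULL, NULL, 2); (NULL, NULL, 3); (NULL, NULL, 3); (NULL, NULL, 4); (NULL, NULL, 4)

FULL OUTER JOIN keeps every row from both sides; unmatched rows get NULL for the other side's columns.
Matching on p.part_id = s.part_id AND p.region = s.region.
- p row (part_id=2, region=LS): no match → kept, s columns NULL.
- p row (part_id=2, region=RF): no match → kept, s columns NULL.
- p row (part_id=8, region=RF): matches 1 s row(s) → 1 output row(s).
- p row (part_id=2, region=RF): no match → kept, s columns NULL.
- p row (part_id=8, region=OC): no match → kept, s columns NULL.
- p row (part_id=9, region=OC): matches 1 s row(s) → 1 output row(s).
- p row (part_id=1, region=LS): no match → kept, s columns NULL.
- p row (part_id=5, region=LS): matches 1 s row(s) → 1 output row(s).
- plus 6 unmatched s row(s), each kept with NULL p columns.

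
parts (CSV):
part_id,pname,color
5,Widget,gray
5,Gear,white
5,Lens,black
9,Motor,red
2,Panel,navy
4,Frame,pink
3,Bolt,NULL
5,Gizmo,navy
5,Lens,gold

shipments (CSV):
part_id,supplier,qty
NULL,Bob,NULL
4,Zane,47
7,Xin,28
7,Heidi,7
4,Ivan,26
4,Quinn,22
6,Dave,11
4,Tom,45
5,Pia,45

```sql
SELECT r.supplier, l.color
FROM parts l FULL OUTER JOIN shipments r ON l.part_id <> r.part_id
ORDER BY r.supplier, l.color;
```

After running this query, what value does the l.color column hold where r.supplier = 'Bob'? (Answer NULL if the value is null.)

FULL OUTER JOIN keeps every row from both sides; unmatched rows get NULL for the other side's columns.
Matching on l.part_id <> r.part_id. A NULL in a compared column never satisfies the condition.
- part_id=5: 7 matching r row(s), so 7 row(s) emitted.
- part_id=5: 7 matching r row(s), so 7 row(s) emitted.
- part_id=5: 7 matching r row(s), so 7 row(s) emitted.
- part_id=9: 8 matching r row(s), so 8 row(s) emitted.
- part_id=2: 8 matching r row(s), so 8 row(s) emitted.
- part_id=4: 4 matching r row(s), so 4 row(s) emitted.
- part_id=3: 8 matching r row(s), so 8 row(s) emitted.
- part_id=5: 7 matching r row(s), so 7 row(s) emitted.
- part_id=5: 7 matching r row(s), so 7 row(s) emitted.
- plus 1 unmatched r row(s), each kept with NULL l columns.

NULL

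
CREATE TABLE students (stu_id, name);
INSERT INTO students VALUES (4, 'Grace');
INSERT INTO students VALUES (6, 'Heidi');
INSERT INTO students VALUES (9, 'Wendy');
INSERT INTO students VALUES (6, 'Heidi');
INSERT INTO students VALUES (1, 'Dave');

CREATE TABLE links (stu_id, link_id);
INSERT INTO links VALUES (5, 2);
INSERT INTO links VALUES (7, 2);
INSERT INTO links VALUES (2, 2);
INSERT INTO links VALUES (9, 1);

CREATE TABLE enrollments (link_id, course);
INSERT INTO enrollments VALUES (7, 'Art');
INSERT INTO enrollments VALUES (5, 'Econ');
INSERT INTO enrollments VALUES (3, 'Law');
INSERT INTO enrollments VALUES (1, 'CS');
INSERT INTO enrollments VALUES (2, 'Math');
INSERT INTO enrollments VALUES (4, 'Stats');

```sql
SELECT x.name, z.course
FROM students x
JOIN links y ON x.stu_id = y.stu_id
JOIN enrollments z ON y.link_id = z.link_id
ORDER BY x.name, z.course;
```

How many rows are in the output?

1

Step 1 — x INNER JOIN y on stu_id → 1 row(s).
Then INNER JOIN `enrollments z` on link_id: keep only rows whose y.link_id appears in z.
Result: 1 row(s).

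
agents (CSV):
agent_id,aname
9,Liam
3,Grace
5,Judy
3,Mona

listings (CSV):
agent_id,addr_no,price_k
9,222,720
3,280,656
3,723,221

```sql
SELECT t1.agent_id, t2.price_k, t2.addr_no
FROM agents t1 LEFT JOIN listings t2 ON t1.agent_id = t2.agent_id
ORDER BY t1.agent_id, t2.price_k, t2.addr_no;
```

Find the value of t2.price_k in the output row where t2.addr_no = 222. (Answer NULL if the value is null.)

720

LEFT JOIN keeps every row from `agents`; unmatched rows get NULL for `listings`'s columns.
Matching on t1.agent_id = t2.agent_id.
- t1 row (agent_id=9): matches 1 t2 row(s) → 1 output row(s).
- t1 row (agent_id=3): matches 2 t2 row(s) → 2 output row(s).
- t1 row (agent_id=5): no match → kept, t2 columns NULL.
- t1 row (agent_id=3): matches 2 t2 row(s) → 2 output row(s).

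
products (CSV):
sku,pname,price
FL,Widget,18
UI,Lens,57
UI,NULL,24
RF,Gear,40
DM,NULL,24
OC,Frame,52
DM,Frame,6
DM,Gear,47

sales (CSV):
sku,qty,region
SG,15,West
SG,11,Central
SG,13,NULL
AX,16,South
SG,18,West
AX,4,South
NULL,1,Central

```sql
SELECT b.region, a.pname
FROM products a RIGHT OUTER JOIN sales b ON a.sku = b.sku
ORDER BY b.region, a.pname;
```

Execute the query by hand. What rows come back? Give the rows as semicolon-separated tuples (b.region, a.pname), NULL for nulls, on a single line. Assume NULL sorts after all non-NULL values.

RIGHT JOIN keeps every row from `sales`; unmatched rows get NULL for `products`'s columns.
Matching on a.sku = b.sku. A NULL in a compared column never satisfies the condition.
Matched pairs: 0; unmatched b rows kept: 7.

(Central, NULL); (Central, NULL); (South, NULL); (South, NULL); (West, NULL); (West, NULL); (NULL, NULL)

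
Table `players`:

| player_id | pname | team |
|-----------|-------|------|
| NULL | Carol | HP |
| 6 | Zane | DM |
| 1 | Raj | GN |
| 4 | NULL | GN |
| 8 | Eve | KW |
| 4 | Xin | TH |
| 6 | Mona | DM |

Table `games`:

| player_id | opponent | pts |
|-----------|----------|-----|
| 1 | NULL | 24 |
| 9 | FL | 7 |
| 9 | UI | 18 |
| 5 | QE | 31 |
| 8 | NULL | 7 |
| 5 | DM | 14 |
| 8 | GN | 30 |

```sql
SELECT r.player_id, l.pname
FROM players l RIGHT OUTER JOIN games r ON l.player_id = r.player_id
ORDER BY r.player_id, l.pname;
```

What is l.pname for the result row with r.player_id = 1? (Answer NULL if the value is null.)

Raj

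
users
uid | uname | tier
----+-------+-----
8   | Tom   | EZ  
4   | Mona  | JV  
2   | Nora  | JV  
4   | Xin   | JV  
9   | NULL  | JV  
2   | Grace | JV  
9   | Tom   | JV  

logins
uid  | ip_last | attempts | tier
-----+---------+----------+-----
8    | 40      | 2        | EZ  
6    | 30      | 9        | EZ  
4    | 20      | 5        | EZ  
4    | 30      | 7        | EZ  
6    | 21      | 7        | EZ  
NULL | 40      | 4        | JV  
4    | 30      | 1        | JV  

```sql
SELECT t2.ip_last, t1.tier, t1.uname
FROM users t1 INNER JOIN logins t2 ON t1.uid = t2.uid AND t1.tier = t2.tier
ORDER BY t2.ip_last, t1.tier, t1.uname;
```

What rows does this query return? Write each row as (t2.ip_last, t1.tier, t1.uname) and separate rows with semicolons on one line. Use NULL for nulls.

(30, JV, Mona); (30, JV, Xin); (40, EZ, Tom)

INNER JOIN keeps only pairs where the ON condition holds.
Matching on t1.uid = t2.uid AND t1.tier = t2.tier. A NULL in a compared column never satisfies the condition.
- t1[0] uid=8, tier=EZ → 1 match(es) in t2 → 1 row(s).
- t1[1] uid=4, tier=JV → 1 match(es) in t2 → 1 row(s).
- t1[2] uid=2, tier=JV → no match; dropped.
- t1[3] uid=4, tier=JV → 1 match(es) in t2 → 1 row(s).
- t1[4] uid=9, tier=JV → no match; dropped.
- t1[5] uid=2, tier=JV → no match; dropped.
- t1[6] uid=9, tier=JV → no match; dropped.
After projecting and ordering:
t2.ip_last | t1.tier | t1.uname
30 | JV | Mona
30 | JV | Xin
40 | EZ | Tom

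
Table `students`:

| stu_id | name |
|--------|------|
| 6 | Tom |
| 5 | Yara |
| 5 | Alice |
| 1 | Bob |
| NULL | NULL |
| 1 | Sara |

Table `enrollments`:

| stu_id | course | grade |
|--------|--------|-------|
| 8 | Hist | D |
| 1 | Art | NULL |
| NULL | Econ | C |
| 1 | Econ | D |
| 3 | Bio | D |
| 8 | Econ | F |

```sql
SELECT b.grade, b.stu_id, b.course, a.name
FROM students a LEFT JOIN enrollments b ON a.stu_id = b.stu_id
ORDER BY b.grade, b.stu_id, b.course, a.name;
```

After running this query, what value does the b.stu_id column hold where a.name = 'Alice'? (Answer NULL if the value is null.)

NULL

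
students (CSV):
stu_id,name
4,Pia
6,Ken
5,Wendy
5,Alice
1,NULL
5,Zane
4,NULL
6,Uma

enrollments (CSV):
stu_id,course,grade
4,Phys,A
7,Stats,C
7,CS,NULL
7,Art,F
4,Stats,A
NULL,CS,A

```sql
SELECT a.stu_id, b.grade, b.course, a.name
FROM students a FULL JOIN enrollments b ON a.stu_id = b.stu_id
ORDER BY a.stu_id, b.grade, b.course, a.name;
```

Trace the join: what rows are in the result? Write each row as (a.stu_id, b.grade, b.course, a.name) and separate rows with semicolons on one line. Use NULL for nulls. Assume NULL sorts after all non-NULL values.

(1, NULL, NULL, NULL); (4, A, Phys, Pia); (4, A, Phys, NULL); (4, A, Stats, Pia); (4, A, Stats, NULL); (5, NULL, NULL, Alice); (5, NULL, NULL, Wendy); (5, NULL, NULL, Zane); (6, NULL, NULL, Ken); (6, NULL, NULL, Uma); (NULL, A, CS, NULL); (NULL, C, Stats, NULL); (NULL, F, Art, NULL); (NULL, NULL, CS, NULL)

FULL OUTER JOIN keeps every row from both sides; unmatched rows get NULL for the other side's columns.
Matching on a.stu_id = b.stu_id. A NULL in a compared column never satisfies the condition.
- a row (stu_id=4): matches 2 b row(s) → 2 output row(s).
- a row (stu_id=6): no match → kept, b columns NULL.
- a row (stu_id=5): no match → kept, b columns NULL.
- a row (stu_id=5): no match → kept, b columns NULL.
- a row (stu_id=1): no match → kept, b columns NULL.
- a row (stu_id=5): no match → kept, b columns NULL.
- a row (stu_id=4): matches 2 b row(s) → 2 output row(s).
- a row (stu_id=6): no match → kept, b columns NULL.
- 4 b row(s) had no a match → kept, a columns NULL.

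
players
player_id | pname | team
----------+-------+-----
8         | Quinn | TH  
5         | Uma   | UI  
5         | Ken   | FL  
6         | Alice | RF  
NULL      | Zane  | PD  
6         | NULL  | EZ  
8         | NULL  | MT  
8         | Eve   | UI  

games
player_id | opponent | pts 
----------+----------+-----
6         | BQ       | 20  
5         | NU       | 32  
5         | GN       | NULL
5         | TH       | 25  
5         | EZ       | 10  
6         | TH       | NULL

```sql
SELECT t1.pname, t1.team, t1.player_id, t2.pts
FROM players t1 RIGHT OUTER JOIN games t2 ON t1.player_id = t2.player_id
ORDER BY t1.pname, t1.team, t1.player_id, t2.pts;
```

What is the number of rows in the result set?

RIGHT JOIN keeps every row from `games`; unmatched rows get NULL for `players`'s columns.
Matching on t1.player_id = t2.player_id. A NULL in a compared column never satisfies the condition.
Matched pairs: 12; unmatched t2 rows kept: 0.
Total: 12 rows.

12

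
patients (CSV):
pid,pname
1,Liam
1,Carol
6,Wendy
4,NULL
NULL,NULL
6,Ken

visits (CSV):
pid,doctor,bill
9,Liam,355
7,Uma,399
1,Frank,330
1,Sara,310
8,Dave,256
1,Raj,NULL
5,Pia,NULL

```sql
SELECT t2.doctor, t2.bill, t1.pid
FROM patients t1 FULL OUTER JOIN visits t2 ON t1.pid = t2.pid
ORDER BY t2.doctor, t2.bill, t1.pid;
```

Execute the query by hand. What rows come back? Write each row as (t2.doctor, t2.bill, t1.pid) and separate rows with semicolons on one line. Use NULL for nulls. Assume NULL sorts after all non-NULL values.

FULL OUTER JOIN keeps every row from both sides; unmatched rows get NULL for the other side's columns.
Matching on t1.pid = t2.pid. A NULL in a compared column never satisfies the condition.
- t1[0] pid=1 → 3 match(es) in t2 → 3 row(s).
- t1[1] pid=1 → 3 match(es) in t2 → 3 row(s).
- t1[2] pid=6 → no match; kept with NULLs on the t2 side.
- t1[3] pid=4 → no match; kept with NULLs on the t2 side.
- t1[4] pid=NULL → no match; kept with NULLs on the t2 side.
- t1[5] pid=6 → no match; kept with NULLs on the t2 side.
- plus 4 unmatched t2 row(s), each kept with NULL t1 columns.

(Dave, 256, NULL); (Frank, 330, 1); (Frank, 330, 1); (Liam, 355, NULL); (Pia, NULL, NULL); (Raj, NULL, 1); (Raj, NULL, 1); (Sara, 310, 1); (Sara, 310, 1); (Uma, 399, NULL); (NULL, NULL, 4); (NULL, NULL, 6); (NULL, NULL, 6); (NULL, NULL, NULL)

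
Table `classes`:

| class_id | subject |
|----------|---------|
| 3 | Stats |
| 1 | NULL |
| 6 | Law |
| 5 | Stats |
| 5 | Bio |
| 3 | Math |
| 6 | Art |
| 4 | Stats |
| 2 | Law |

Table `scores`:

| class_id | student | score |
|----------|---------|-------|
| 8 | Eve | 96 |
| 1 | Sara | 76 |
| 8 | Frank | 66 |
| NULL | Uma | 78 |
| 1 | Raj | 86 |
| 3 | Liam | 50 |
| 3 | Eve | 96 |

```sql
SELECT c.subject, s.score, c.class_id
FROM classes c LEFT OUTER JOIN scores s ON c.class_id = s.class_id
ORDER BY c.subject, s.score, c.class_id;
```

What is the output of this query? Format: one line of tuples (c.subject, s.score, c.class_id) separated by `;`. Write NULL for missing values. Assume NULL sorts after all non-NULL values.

(Art, NULL, 6); (Bio, NULL, 5); (Law, NULL, 2); (Law, NULL, 6); (Math, 50, 3); (Math, 96, 3); (Stats, 50, 3); (Stats, 96, 3); (Stats, NULL, 4); (Stats, NULL, 5); (NULL, 76, 1); (NULL, 86, 1)

LEFT JOIN keeps every row from `classes`; unmatched rows get NULL for `scores`'s columns.
Matching on c.class_id = s.class_id. A NULL in a compared column never satisfies the condition.
- c row (class_id=3): matches 2 s row(s) → 2 output row(s).
- c row (class_id=1): matches 2 s row(s) → 2 output row(s).
- c row (class_id=6): no match → kept, s columns NULL.
- c row (class_id=5): no match → kept, s columns NULL.
- c row (class_id=5): no match → kept, s columns NULL.
- c row (class_id=3): matches 2 s row(s) → 2 output row(s).
- c row (class_id=6): no match → kept, s columns NULL.
- c row (class_id=4): no match → kept, s columns NULL.
- c row (class_id=2): no match → kept, s columns NULL.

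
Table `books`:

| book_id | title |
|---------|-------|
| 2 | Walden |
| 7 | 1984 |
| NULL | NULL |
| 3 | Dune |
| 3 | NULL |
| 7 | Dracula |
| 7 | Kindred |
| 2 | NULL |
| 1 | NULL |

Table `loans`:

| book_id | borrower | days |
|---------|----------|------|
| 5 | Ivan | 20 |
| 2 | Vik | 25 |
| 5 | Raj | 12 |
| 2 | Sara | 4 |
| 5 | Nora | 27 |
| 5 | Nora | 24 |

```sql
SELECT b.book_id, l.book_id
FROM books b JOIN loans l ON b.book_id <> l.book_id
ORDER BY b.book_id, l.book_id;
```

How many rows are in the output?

44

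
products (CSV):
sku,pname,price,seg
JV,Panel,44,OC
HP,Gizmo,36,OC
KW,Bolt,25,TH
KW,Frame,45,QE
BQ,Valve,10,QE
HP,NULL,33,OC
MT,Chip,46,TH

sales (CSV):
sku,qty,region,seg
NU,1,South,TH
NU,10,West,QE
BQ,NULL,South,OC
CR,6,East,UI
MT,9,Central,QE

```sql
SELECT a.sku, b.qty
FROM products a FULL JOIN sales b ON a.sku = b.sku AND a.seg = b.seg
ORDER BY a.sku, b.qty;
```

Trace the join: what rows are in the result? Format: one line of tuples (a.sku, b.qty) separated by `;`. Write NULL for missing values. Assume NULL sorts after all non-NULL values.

(BQ, NULL); (HP, NULL); (HP, NULL); (JV, NULL); (KW, NULL); (KW, NULL); (MT, NULL); (NULL, 1); (NULL, 6); (NULL, 9); (NULL, 10); (NULL, NULL)

FULL OUTER JOIN keeps every row from both sides; unmatched rows get NULL for the other side's columns.
Matching on a.sku = b.sku AND a.seg = b.seg.
- a[0] sku=JV, seg=OC → no match; kept with NULLs on the b side.
- a[1] sku=HP, seg=OC → no match; kept with NULLs on the b side.
- a[2] sku=KW, seg=TH → no match; kept with NULLs on the b side.
- a[3] sku=KW, seg=QE → no match; kept with NULLs on the b side.
- a[4] sku=BQ, seg=QE → no match; kept with NULLs on the b side.
- a[5] sku=HP, seg=OC → no match; kept with NULLs on the b side.
- a[6] sku=MT, seg=TH → no match; kept with NULLs on the b side.
- plus 5 unmatched b row(s), each kept with NULL a columns.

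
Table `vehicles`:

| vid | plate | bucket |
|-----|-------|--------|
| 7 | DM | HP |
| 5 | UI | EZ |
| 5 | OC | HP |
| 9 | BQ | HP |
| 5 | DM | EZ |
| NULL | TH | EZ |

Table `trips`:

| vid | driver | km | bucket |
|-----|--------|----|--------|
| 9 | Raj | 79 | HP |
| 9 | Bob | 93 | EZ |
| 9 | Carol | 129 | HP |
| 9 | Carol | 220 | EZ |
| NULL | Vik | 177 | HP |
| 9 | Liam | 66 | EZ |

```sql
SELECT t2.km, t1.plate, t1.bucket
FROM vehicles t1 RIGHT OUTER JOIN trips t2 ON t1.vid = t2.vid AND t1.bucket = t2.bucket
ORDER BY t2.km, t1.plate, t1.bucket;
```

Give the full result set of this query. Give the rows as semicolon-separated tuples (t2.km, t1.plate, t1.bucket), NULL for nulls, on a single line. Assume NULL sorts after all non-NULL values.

(66, NULL, NULL); (79, BQ, HP); (93, NULL, NULL); (129, BQ, HP); (177, NULL, NULL); (220, NULL, NULL)

RIGHT JOIN keeps every row from `trips`; unmatched rows get NULL for `vehicles`'s columns.
Matching on t1.vid = t2.vid AND t1.bucket = t2.bucket. A NULL in a compared column never satisfies the condition.
Matched pairs: 2; unmatched t2 rows kept: 4.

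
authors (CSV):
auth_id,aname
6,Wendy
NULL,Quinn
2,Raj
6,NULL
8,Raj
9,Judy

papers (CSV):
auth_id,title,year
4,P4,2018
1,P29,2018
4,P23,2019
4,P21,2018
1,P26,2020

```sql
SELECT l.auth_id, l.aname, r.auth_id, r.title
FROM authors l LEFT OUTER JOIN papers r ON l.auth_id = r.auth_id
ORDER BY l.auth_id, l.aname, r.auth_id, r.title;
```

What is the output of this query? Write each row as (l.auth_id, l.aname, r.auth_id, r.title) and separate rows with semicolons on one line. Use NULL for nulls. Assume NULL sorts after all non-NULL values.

LEFT JOIN keeps every row from `authors`; unmatched rows get NULL for `papers`'s columns.
Matching on l.auth_id = r.auth_id. A NULL in a compared column never satisfies the condition.
- auth_id=6: no r row matches, row kept with r columns NULL.
- auth_id=NULL: no r row matches, row kept with r columns NULL.
- auth_id=2: no r row matches, row kept with r columns NULL.
- auth_id=6: no r row matches, row kept with r columns NULL.
- auth_id=8: no r row matches, row kept with r columns NULL.
- auth_id=9: no r row matches, row kept with r columns NULL.
After projecting and ordering:
l.auth_id | l.aname | r.auth_id | r.title
2 | Raj | NULL | NULL
6 | Wendy | NULL | NULL
6 | NULL | NULL | NULL
8 | Raj | NULL | NULL
9 | Judy | NULL | NULL
NULL | Quinn | NULL | NULL

(2, Raj, NULL, NULL); (6, Wendy, NULL, NULL); (6, NULL, NULL, NULL); (8, Raj, NULL, NULL); (9, Judy, NULL, NULL); (NULL, Quinn, NULL, NULL)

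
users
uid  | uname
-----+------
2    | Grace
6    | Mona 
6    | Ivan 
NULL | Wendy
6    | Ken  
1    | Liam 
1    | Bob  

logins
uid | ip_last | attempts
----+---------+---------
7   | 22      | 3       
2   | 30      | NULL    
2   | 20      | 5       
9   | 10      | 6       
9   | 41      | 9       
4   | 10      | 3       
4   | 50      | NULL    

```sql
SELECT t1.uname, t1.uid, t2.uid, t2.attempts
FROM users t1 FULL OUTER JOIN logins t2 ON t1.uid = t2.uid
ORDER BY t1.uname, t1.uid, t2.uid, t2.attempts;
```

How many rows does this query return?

FULL OUTER JOIN keeps every row from both sides; unmatched rows get NULL for the other side's columns.
Matching on t1.uid = t2.uid. A NULL in a compared column never satisfies the condition.
Matched pairs: 2; unmatched t1 rows kept: 6; unmatched t2 rows kept: 5.
Total: 2 matched + 11 padded = 13 rows.

13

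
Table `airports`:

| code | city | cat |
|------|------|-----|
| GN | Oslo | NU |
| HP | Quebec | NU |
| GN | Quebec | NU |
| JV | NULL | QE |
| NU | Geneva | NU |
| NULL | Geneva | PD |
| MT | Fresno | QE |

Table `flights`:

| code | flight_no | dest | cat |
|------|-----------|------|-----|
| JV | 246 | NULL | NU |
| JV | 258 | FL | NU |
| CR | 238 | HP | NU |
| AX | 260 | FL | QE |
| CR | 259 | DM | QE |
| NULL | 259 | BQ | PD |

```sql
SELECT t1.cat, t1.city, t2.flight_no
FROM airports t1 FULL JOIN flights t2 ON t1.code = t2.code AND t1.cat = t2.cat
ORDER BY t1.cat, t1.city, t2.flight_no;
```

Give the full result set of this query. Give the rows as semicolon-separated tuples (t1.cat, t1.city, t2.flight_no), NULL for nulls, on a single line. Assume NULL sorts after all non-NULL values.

FULL OUTER JOIN keeps every row from both sides; unmatched rows get NULL for the other side's columns.
Matching on t1.code = t2.code AND t1.cat = t2.cat. A NULL in a compared column never satisfies the condition.
- code=GN, cat=NU: no t2 row matches, row kept with t2 columns NULL.
- code=HP, cat=NU: no t2 row matches, row kept with t2 columns NULL.
- code=GN, cat=NU: no t2 row matches, row kept with t2 columns NULL.
- code=JV, cat=QE: no t2 row matches, row kept with t2 columns NULL.
- code=NU, cat=NU: no t2 row matches, row kept with t2 columns NULL.
- code=NULL, cat=PD: no t2 row matches, row kept with t2 columns NULL.
- code=MT, cat=QE: no t2 row matches, row kept with t2 columns NULL.
- 6 row(s) from t2 found no t1 partner → padded with NULL.

(NU, Geneva, NULL); (NU, Oslo, NULL); (NU, Quebec, NULL); (NU, Quebec, NULL); (PD, Geneva, NULL); (QE, Fresno, NULL); (QE, NULL, NULL); (NULL, NULL, 238); (NULL, NULL, 246); (NULL, NULL, 258); (NULL, NULL, 259); (NULL, NULL, 259); (NULL, NULL, 260)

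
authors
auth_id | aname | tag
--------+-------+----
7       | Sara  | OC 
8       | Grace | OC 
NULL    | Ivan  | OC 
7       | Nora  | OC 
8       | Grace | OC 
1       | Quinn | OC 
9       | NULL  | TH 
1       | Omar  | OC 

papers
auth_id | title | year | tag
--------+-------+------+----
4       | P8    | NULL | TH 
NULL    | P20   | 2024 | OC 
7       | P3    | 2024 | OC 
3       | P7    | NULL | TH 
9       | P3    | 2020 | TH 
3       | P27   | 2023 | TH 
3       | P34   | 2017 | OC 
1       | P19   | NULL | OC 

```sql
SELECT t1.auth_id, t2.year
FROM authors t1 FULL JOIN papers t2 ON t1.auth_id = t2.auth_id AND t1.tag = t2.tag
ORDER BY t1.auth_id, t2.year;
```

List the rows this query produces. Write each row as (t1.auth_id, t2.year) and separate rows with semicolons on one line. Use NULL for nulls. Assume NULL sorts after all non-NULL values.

FULL OUTER JOIN keeps every row from both sides; unmatched rows get NULL for the other side's columns.
Matching on t1.auth_id = t2.auth_id AND t1.tag = t2.tag. A NULL in a compared column never satisfies the condition.
Matched pairs: 5; unmatched t1 rows kept: 3; unmatched t2 rows kept: 5.

(1, NULL); (1, NULL); (7, 2024); (7, 2024); (8, NULL); (8, NULL); (9, 2020); (NULL, 2017); (NULL, 2023); (NULL, 2024); (NULL, NULL); (NULL, NULL); (NULL, NULL)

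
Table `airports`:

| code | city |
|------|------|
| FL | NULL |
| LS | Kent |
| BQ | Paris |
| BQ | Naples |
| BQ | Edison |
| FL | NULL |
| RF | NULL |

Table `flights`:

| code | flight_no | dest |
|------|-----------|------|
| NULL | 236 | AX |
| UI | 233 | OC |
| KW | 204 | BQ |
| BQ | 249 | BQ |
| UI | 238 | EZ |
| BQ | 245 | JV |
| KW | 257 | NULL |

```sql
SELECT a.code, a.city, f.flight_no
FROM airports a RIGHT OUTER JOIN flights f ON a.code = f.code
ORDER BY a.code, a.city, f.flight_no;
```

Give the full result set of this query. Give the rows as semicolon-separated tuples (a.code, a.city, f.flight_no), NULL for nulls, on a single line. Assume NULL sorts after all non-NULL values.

RIGHT JOIN keeps every row from `flights`; unmatched rows get NULL for `airports`'s columns.
Matching on a.code = f.code. A NULL in a compared column never satisfies the condition.
Matched pairs: 6; unmatched f rows kept: 5.

(BQ, Edison, 245); (BQ, Edison, 249); (BQ, Naples, 245); (BQ, Naples, 249); (BQ, Paris, 245); (BQ, Paris, 249); (NULL, NULL, 204); (NULL, NULL, 233); (NULL, NULL, 236); (NULL, NULL, 238); (NULL, NULL, 257)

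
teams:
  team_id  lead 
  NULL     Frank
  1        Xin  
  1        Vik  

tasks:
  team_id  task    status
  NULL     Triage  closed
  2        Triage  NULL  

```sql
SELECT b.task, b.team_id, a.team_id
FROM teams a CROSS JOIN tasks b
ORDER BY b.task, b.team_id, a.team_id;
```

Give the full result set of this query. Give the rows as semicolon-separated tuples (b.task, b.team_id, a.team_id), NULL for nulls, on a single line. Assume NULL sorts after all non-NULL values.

(Triage, 2, 1); (Triage, 2, 1); (Triage, 2, NULL); (Triage, NULL, 1); (Triage, NULL, 1); (Triage, NULL, NULL)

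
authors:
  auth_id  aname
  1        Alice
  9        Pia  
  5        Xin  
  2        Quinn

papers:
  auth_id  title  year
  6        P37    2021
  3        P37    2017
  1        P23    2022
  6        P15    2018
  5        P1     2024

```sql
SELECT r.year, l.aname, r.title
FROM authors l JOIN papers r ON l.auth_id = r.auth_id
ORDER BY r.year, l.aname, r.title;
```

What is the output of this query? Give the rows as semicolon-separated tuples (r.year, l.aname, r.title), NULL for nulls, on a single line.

(2022, Alice, P23); (2024, Xin, P1)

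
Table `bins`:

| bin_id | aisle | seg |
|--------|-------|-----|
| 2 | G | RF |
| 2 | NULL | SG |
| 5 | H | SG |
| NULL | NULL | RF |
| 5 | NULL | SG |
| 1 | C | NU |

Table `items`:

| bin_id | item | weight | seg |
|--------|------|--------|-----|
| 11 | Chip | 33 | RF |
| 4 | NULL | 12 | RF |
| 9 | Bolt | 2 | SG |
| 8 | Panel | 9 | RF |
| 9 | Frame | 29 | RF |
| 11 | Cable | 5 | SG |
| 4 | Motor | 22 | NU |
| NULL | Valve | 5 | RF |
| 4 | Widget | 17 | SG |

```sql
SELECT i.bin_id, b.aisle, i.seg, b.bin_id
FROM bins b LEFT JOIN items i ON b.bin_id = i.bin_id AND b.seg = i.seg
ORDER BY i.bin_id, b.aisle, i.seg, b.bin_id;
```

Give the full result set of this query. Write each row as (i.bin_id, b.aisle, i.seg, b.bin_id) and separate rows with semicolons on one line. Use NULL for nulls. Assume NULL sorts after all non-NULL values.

LEFT JOIN keeps every row from `bins`; unmatched rows get NULL for `items`'s columns.
Matching on b.bin_id = i.bin_id AND b.seg = i.seg. A NULL in a compared column never satisfies the condition.
- b (bin_id=2, seg=RF) has no partner → padded with NULL.
- b (bin_id=2, seg=SG) has no partner → padded with NULL.
- b (bin_id=5, seg=SG) has no partner → padded with NULL.
- b (bin_id=NULL, seg=RF) has no partner → padded with NULL.
- b (bin_id=5, seg=SG) has no partner → padded with NULL.
- b (bin_id=1, seg=NU) has no partner → padded with NULL.
After projecting and ordering:
i.bin_id | b.aisle | i.seg | b.bin_id
NULL | C | NULL | 1
NULL | G | NULL | 2
NULL | H | NULL | 5
NULL | NULL | NULL | 2
NULL | NULL | NULL | 5
NULL | NULL | NULL | NULL

(NULL, C, NULL, 1); (NULL, G, NULL, 2); (NULL, H, NULL, 5); (NULL, NULL, NULL, 2); (NULL, NULL, NULL, 5); (NULL, NULL, NULL, NULL)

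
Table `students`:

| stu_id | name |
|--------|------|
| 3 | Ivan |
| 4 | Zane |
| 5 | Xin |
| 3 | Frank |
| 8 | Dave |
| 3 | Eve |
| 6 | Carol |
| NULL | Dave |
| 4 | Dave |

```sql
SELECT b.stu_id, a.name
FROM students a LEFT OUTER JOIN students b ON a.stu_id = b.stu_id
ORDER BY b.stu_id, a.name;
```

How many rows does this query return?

LEFT JOIN keeps every row from `students a`; unmatched rows get NULL for `students b`'s columns.
Matching on a.stu_id = b.stu_id. A NULL in a compared column never satisfies the condition.
- stu_id=3: 3 matching b row(s), so 3 row(s) emitted.
- stu_id=4: 2 matching b row(s), so 2 row(s) emitted.
- stu_id=5: 1 matching b row(s), so 1 row(s) emitted.
- stu_id=3: 3 matching b row(s), so 3 row(s) emitted.
- stu_id=8: 1 matching b row(s), so 1 row(s) emitted.
- stu_id=3: 3 matching b row(s), so 3 row(s) emitted.
- stu_id=6: 1 matching b row(s), so 1 row(s) emitted.
- stu_id=NULL: no b row matches, row kept with b columns NULL.
- stu_id=4: 2 matching b row(s), so 2 row(s) emitted.
Total: 16 matched + 1 padded = 17 rows.

17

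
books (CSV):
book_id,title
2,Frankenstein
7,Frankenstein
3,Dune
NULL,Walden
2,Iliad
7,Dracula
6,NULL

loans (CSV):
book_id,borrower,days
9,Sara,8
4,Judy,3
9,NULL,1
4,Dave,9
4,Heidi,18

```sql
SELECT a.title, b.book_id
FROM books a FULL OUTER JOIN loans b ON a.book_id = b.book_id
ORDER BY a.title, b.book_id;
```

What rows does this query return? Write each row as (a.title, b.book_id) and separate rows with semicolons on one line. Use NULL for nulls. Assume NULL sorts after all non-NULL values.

FULL OUTER JOIN keeps every row from both sides; unmatched rows get NULL for the other side's columns.
Matching on a.book_id = b.book_id. A NULL in a compared column never satisfies the condition.
Matched pairs: 0; unmatched a rows kept: 7; unmatched b rows kept: 5.

(Dracula, NULL); (Dune, NULL); (Frankenstein, NULL); (Frankenstein, NULL); (Iliad, NULL); (Walden, NULL); (NULL, 4); (NULL, 4); (NULL, 4); (NULL, 9); (NULL, 9); (NULL, NULL)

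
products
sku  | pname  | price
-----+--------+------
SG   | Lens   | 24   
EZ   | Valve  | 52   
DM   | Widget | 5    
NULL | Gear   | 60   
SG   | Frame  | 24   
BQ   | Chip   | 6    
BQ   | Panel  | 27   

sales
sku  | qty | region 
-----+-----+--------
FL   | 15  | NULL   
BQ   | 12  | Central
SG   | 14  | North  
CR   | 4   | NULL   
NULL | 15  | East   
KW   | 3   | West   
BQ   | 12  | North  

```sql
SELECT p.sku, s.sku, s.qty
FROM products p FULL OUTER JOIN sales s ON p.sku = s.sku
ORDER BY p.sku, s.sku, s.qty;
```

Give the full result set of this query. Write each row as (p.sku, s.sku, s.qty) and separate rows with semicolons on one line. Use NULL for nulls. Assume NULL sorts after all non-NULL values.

FULL OUTER JOIN keeps every row from both sides; unmatched rows get NULL for the other side's columns.
Matching on p.sku = s.sku. A NULL in a compared column never satisfies the condition.
Matched pairs: 6; unmatched p rows kept: 3; unmatched s rows kept: 4.

(BQ, BQ, 12); (BQ, BQ, 12); (BQ, BQ, 12); (BQ, BQ, 12); (DM, NULL, NULL); (EZ, NULL, NULL); (SG, SG, 14); (SG, SG, 14); (NULL, CR, 4); (NULL, FL, 15); (NULL, KW, 3); (NULL, NULL, 15); (NULL, NULL, NULL)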